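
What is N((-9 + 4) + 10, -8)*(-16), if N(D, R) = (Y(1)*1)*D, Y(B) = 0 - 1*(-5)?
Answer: -400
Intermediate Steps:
Y(B) = 5 (Y(B) = 0 + 5 = 5)
N(D, R) = 5*D (N(D, R) = (5*1)*D = 5*D)
N((-9 + 4) + 10, -8)*(-16) = (5*((-9 + 4) + 10))*(-16) = (5*(-5 + 10))*(-16) = (5*5)*(-16) = 25*(-16) = -400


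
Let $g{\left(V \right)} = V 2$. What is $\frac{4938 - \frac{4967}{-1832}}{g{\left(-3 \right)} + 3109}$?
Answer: $\frac{9051383}{5684696} \approx 1.5922$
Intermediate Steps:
$g{\left(V \right)} = 2 V$
$\frac{4938 - \frac{4967}{-1832}}{g{\left(-3 \right)} + 3109} = \frac{4938 - \frac{4967}{-1832}}{2 \left(-3\right) + 3109} = \frac{4938 - - \frac{4967}{1832}}{-6 + 3109} = \frac{4938 + \frac{4967}{1832}}{3103} = \frac{9051383}{1832} \cdot \frac{1}{3103} = \frac{9051383}{5684696}$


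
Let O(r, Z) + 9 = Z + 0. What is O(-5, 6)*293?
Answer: -879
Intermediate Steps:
O(r, Z) = -9 + Z (O(r, Z) = -9 + (Z + 0) = -9 + Z)
O(-5, 6)*293 = (-9 + 6)*293 = -3*293 = -879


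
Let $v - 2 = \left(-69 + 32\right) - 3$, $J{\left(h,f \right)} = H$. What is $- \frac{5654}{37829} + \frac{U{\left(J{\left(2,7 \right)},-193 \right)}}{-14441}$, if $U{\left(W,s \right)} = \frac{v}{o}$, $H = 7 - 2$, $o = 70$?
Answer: $- \frac{259728249}{1738190965} \approx -0.14942$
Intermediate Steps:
$H = 5$
$J{\left(h,f \right)} = 5$
$v = -38$ ($v = 2 + \left(\left(-69 + 32\right) - 3\right) = 2 - 40 = -38$)
$U{\left(W,s \right)} = - \frac{19}{35}$ ($U{\left(W,s \right)} = - \frac{38}{70} = \left(-38\right) \frac{1}{70} = - \frac{19}{35}$)
$- \frac{5654}{37829} + \frac{U{\left(J{\left(2,7 \right)},-193 \right)}}{-14441} = - \frac{5654}{37829} - \frac{19}{35 \left(-14441\right)} = \left(-5654\right) \frac{1}{37829} - - \frac{19}{505435} = - \frac{514}{3439} + \frac{19}{505435} = - \frac{259728249}{1738190965}$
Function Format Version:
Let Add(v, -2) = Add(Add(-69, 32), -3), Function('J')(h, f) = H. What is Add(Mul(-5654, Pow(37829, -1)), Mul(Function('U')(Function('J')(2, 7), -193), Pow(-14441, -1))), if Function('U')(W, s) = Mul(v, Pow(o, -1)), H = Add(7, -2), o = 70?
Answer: Rational(-259728249, 1738190965) ≈ -0.14942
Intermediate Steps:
H = 5
Function('J')(h, f) = 5
v = -38 (v = Add(2, Add(Add(-69, 32), -3)) = Add(2, Add(-37, -3)) = Add(2, -40) = -38)
Function('U')(W, s) = Rational(-19, 35) (Function('U')(W, s) = Mul(-38, Pow(70, -1)) = Mul(-38, Rational(1, 70)) = Rational(-19, 35))
Add(Mul(-5654, Pow(37829, -1)), Mul(Function('U')(Function('J')(2, 7), -193), Pow(-14441, -1))) = Add(Mul(-5654, Pow(37829, -1)), Mul(Rational(-19, 35), Pow(-14441, -1))) = Add(Mul(-5654, Rational(1, 37829)), Mul(Rational(-19, 35), Rational(-1, 14441))) = Add(Rational(-514, 3439), Rational(19, 505435)) = Rational(-259728249, 1738190965)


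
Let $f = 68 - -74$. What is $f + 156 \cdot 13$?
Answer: $2170$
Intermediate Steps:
$f = 142$ ($f = 68 + 74 = 142$)
$f + 156 \cdot 13 = 142 + 156 \cdot 13 = 142 + 2028 = 2170$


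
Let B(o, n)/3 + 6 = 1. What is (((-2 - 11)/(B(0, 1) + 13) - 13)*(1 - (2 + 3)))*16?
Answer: 416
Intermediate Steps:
B(o, n) = -15 (B(o, n) = -18 + 3*1 = -18 + 3 = -15)
(((-2 - 11)/(B(0, 1) + 13) - 13)*(1 - (2 + 3)))*16 = (((-2 - 11)/(-15 + 13) - 13)*(1 - (2 + 3)))*16 = ((-13/(-2) - 13)*(1 - 1*5))*16 = ((-13*(-½) - 13)*(1 - 5))*16 = ((13/2 - 13)*(-4))*16 = -13/2*(-4)*16 = 26*16 = 416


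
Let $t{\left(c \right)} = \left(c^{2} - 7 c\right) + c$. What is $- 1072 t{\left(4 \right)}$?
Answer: $8576$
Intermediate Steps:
$t{\left(c \right)} = c^{2} - 6 c$
$- 1072 t{\left(4 \right)} = - 1072 \cdot 4 \left(-6 + 4\right) = - 1072 \cdot 4 \left(-2\right) = \left(-1072\right) \left(-8\right) = 8576$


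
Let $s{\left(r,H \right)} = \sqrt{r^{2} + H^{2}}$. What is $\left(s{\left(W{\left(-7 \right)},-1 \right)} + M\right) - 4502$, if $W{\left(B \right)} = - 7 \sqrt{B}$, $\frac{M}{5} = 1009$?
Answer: $543 + 3 i \sqrt{38} \approx 543.0 + 18.493 i$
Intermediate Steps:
$M = 5045$ ($M = 5 \cdot 1009 = 5045$)
$s{\left(r,H \right)} = \sqrt{H^{2} + r^{2}}$
$\left(s{\left(W{\left(-7 \right)},-1 \right)} + M\right) - 4502 = \left(\sqrt{\left(-1\right)^{2} + \left(- 7 \sqrt{-7}\right)^{2}} + 5045\right) - 4502 = \left(\sqrt{1 + \left(- 7 i \sqrt{7}\right)^{2}} + 5045\right) - 4502 = \left(\sqrt{1 - 343} + 5045\right) - 4502 = \left(\sqrt{-342} + 5045\right) - 4502 = \left(3 i \sqrt{38} + 5045\right) - 4502 = \left(5045 + 3 i \sqrt{38}\right) - 4502 = 543 + 3 i \sqrt{38}$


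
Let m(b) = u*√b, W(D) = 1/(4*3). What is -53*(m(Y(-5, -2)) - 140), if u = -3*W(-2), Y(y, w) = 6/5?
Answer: 7420 + 53*√30/20 ≈ 7434.5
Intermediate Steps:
Y(y, w) = 6/5 (Y(y, w) = 6*(⅕) = 6/5)
W(D) = 1/12 (W(D) = (¼)*(⅓) = 1/12)
u = -¼ (u = -3*1/12 = -¼ ≈ -0.25000)
m(b) = -√b/4
-53*(m(Y(-5, -2)) - 140) = -53*(-√30/20 - 140) = -53*(-140 - √30/20) = 7420 + 53*√30/20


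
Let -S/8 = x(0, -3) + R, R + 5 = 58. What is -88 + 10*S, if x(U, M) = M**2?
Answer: -5048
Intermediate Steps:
R = 53 (R = -5 + 58 = 53)
S = -496 (S = -8*((-3)**2 + 53) = -8*(9 + 53) = -8*62 = -496)
-88 + 10*S = -88 + 10*(-496) = -88 - 4960 = -5048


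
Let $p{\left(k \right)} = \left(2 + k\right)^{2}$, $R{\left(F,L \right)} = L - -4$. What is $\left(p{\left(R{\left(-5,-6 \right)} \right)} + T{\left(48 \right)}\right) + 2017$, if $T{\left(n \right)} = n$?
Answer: $2065$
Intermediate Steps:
$R{\left(F,L \right)} = 4 + L$ ($R{\left(F,L \right)} = L + 4 = 4 + L$)
$\left(p{\left(R{\left(-5,-6 \right)} \right)} + T{\left(48 \right)}\right) + 2017 = \left(\left(2 + \left(4 - 6\right)\right)^{2} + 48\right) + 2017 = \left(\left(2 - 2\right)^{2} + 48\right) + 2017 = \left(0^{2} + 48\right) + 2017 = \left(0 + 48\right) + 2017 = 48 + 2017 = 2065$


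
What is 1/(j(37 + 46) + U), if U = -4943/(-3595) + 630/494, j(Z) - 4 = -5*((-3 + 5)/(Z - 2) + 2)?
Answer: -71925165/249809614 ≈ -0.28792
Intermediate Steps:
j(Z) = -6 - 10/(-2 + Z) (j(Z) = 4 - 5*((-3 + 5)/(Z - 2) + 2) = 4 - 5*(2/(-2 + Z) + 2) = 4 - 5*(2 + 2/(-2 + Z)) = 4 + (-10 - 10/(-2 + Z)) = -6 - 10/(-2 + Z))
U = 2353346/887965 (U = -4943*(-1/3595) + 630*(1/494) = 4943/3595 + 315/247 = 2353346/887965 ≈ 2.6503)
1/(j(37 + 46) + U) = 1/(2*(1 - 3*(37 + 46))/(-2 + (37 + 46)) + 2353346/887965) = 1/(2*(1 - 3*83)/(-2 + 83) + 2353346/887965) = 1/(2*(1 - 249)/81 + 2353346/887965) = 1/(2*(1/81)*(-248) + 2353346/887965) = 1/(-496/81 + 2353346/887965) = 1/(-249809614/71925165) = -71925165/249809614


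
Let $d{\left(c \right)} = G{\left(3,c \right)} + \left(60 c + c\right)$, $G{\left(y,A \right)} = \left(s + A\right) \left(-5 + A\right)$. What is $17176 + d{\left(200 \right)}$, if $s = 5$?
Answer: $69351$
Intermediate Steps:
$G{\left(y,A \right)} = \left(-5 + A\right) \left(5 + A\right)$ ($G{\left(y,A \right)} = \left(5 + A\right) \left(-5 + A\right) = \left(-5 + A\right) \left(5 + A\right)$)
$d{\left(c \right)} = -25 + c^{2} + 61 c$ ($d{\left(c \right)} = \left(-25 + c^{2}\right) + \left(60 c + c\right) = \left(-25 + c^{2}\right) + 61 c = -25 + c^{2} + 61 c$)
$17176 + d{\left(200 \right)} = 17176 + \left(-25 + 200^{2} + 61 \cdot 200\right) = 17176 + \left(-25 + 40000 + 12200\right) = 17176 + 52175 = 69351$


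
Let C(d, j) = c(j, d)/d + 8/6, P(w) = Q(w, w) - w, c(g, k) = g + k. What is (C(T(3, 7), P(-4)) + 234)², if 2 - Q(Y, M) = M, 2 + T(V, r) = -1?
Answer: 54289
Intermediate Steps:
T(V, r) = -3 (T(V, r) = -2 - 1 = -3)
Q(Y, M) = 2 - M
P(w) = 2 - 2*w (P(w) = (2 - w) - w = 2 - 2*w)
C(d, j) = 4/3 + (d + j)/d (C(d, j) = (j + d)/d + 8/6 = (d + j)/d + 8*(⅙) = (d + j)/d + 4/3 = 4/3 + (d + j)/d)
(C(T(3, 7), P(-4)) + 234)² = ((7/3 + (2 - 2*(-4))/(-3)) + 234)² = ((7/3 + (2 + 8)*(-⅓)) + 234)² = ((7/3 + 10*(-⅓)) + 234)² = ((7/3 - 10/3) + 234)² = (-1 + 234)² = 233² = 54289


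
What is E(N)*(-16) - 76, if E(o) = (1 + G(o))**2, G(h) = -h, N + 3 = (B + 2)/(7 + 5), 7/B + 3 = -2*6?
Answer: -639709/2025 ≈ -315.91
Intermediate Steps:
B = -7/15 (B = 7/(-3 - 2*6) = 7/(-3 - 12) = 7/(-15) = 7*(-1/15) = -7/15 ≈ -0.46667)
N = -517/180 (N = -3 + (-7/15 + 2)/(7 + 5) = -3 + (23/15)/12 = -3 + (23/15)*(1/12) = -3 + 23/180 = -517/180 ≈ -2.8722)
E(o) = (1 - o)**2
E(N)*(-16) - 76 = (-1 - 517/180)**2*(-16) - 76 = (-697/180)**2*(-16) - 76 = (485809/32400)*(-16) - 76 = -485809/2025 - 76 = -639709/2025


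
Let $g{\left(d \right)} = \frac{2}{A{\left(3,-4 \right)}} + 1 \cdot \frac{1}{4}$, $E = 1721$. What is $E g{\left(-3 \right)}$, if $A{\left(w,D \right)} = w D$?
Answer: $\frac{1721}{12} \approx 143.42$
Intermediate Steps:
$A{\left(w,D \right)} = D w$
$g{\left(d \right)} = \frac{1}{12}$ ($g{\left(d \right)} = \frac{2}{\left(-4\right) 3} + 1 \cdot \frac{1}{4} = \frac{2}{-12} + 1 \cdot \frac{1}{4} = 2 \left(- \frac{1}{12}\right) + \frac{1}{4} = - \frac{1}{6} + \frac{1}{4} = \frac{1}{12}$)
$E g{\left(-3 \right)} = 1721 \cdot \frac{1}{12} = \frac{1721}{12}$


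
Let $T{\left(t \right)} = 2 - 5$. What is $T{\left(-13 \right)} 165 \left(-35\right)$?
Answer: $17325$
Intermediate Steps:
$T{\left(t \right)} = -3$ ($T{\left(t \right)} = 2 - 5 = -3$)
$T{\left(-13 \right)} 165 \left(-35\right) = \left(-3\right) 165 \left(-35\right) = \left(-495\right) \left(-35\right) = 17325$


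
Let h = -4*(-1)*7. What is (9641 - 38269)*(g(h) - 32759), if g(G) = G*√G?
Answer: 937824652 - 1603168*√7 ≈ 9.3358e+8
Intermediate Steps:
h = 28 (h = 4*7 = 28)
g(G) = G^(3/2)
(9641 - 38269)*(g(h) - 32759) = (9641 - 38269)*(28^(3/2) - 32759) = -28628*(56*√7 - 32759) = -28628*(-32759 + 56*√7) = 937824652 - 1603168*√7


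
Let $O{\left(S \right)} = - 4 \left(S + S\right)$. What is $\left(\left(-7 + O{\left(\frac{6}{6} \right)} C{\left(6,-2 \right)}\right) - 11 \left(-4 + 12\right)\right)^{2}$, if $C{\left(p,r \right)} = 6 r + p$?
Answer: $2209$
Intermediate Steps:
$C{\left(p,r \right)} = p + 6 r$
$O{\left(S \right)} = - 8 S$ ($O{\left(S \right)} = - 4 \cdot 2 S = - 8 S$)
$\left(\left(-7 + O{\left(\frac{6}{6} \right)} C{\left(6,-2 \right)}\right) - 11 \left(-4 + 12\right)\right)^{2} = \left(\left(-7 + - 8 \cdot \frac{6}{6} \left(6 + 6 \left(-2\right)\right)\right) - 11 \left(-4 + 12\right)\right)^{2} = \left(\left(-7 + - 8 \cdot 6 \cdot \frac{1}{6} \left(6 - 12\right)\right) - 88\right)^{2} = \left(\left(-7 + \left(-8\right) 1 \left(-6\right)\right) - 88\right)^{2} = \left(\left(-7 - -48\right) - 88\right)^{2} = \left(\left(-7 + 48\right) - 88\right)^{2} = \left(41 - 88\right)^{2} = \left(-47\right)^{2} = 2209$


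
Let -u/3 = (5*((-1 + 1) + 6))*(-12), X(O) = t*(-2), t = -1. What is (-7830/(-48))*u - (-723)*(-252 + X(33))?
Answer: -4575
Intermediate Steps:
X(O) = 2 (X(O) = -1*(-2) = 2)
u = 1080 (u = -3*5*((-1 + 1) + 6)*(-12) = -3*5*(0 + 6)*(-12) = -3*5*6*(-12) = -90*(-12) = -3*(-360) = 1080)
(-7830/(-48))*u - (-723)*(-252 + X(33)) = -7830/(-48)*1080 - (-723)*(-252 + 2) = -7830*(-1)/48*1080 - (-723)*(-250) = -87*(-15/8)*1080 - 1*180750 = (1305/8)*1080 - 180750 = 176175 - 180750 = -4575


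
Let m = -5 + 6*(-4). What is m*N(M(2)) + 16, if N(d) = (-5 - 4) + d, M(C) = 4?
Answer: 161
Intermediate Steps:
m = -29 (m = -5 - 24 = -29)
N(d) = -9 + d
m*N(M(2)) + 16 = -29*(-9 + 4) + 16 = -29*(-5) + 16 = 145 + 16 = 161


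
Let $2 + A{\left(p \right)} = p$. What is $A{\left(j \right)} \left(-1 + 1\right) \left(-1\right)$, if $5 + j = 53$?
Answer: $0$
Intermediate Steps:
$j = 48$ ($j = -5 + 53 = 48$)
$A{\left(p \right)} = -2 + p$
$A{\left(j \right)} \left(-1 + 1\right) \left(-1\right) = \left(-2 + 48\right) \left(-1 + 1\right) \left(-1\right) = 46 \cdot 0 \left(-1\right) = 46 \cdot 0 = 0$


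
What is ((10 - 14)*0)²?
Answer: 0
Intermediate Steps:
((10 - 14)*0)² = (-4*0)² = 0² = 0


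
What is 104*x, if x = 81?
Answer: 8424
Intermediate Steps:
104*x = 104*81 = 8424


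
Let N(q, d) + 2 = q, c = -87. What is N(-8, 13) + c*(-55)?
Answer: 4775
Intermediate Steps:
N(q, d) = -2 + q
N(-8, 13) + c*(-55) = (-2 - 8) - 87*(-55) = -10 + 4785 = 4775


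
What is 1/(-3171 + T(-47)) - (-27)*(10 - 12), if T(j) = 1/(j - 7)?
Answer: -9246744/171235 ≈ -54.000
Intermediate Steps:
T(j) = 1/(-7 + j)
1/(-3171 + T(-47)) - (-27)*(10 - 12) = 1/(-3171 + 1/(-7 - 47)) - (-27)*(10 - 12) = 1/(-3171 + 1/(-54)) - (-27)*(-2) = 1/(-3171 - 1/54) - 1*54 = 1/(-171235/54) - 54 = -54/171235 - 54 = -9246744/171235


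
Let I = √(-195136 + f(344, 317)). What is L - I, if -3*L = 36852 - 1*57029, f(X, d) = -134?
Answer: 20177/3 - I*√195270 ≈ 6725.7 - 441.89*I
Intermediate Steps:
L = 20177/3 (L = -(36852 - 1*57029)/3 = -(36852 - 57029)/3 = -⅓*(-20177) = 20177/3 ≈ 6725.7)
I = I*√195270 (I = √(-195136 - 134) = √(-195270) = I*√195270 ≈ 441.89*I)
L - I = 20177/3 - I*√195270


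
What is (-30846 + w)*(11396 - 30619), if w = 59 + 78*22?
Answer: 558831833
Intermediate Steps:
w = 1775 (w = 59 + 1716 = 1775)
(-30846 + w)*(11396 - 30619) = (-30846 + 1775)*(11396 - 30619) = -29071*(-19223) = 558831833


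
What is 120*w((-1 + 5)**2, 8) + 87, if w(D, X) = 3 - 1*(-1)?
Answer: 567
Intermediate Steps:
w(D, X) = 4 (w(D, X) = 3 + 1 = 4)
120*w((-1 + 5)**2, 8) + 87 = 120*4 + 87 = 480 + 87 = 567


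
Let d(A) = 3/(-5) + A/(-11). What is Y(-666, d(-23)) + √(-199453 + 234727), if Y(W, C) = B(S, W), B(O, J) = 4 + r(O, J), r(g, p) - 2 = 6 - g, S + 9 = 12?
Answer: 9 + √35274 ≈ 196.81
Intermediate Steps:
S = 3 (S = -9 + 12 = 3)
r(g, p) = 8 - g (r(g, p) = 2 + (6 - g) = 8 - g)
d(A) = -⅗ - A/11 (d(A) = 3*(-⅕) + A*(-1/11) = -⅗ - A/11)
B(O, J) = 12 - O (B(O, J) = 4 + (8 - O) = 12 - O)
Y(W, C) = 9 (Y(W, C) = 12 - 1*3 = 12 - 3 = 9)
Y(-666, d(-23)) + √(-199453 + 234727) = 9 + √(-199453 + 234727) = 9 + √35274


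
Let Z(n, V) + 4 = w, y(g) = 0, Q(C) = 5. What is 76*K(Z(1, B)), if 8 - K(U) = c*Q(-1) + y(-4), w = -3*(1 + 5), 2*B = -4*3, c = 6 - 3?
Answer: -532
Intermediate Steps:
c = 3
B = -6 (B = (-4*3)/2 = (½)*(-12) = -6)
w = -18 (w = -3*6 = -18)
Z(n, V) = -22 (Z(n, V) = -4 - 18 = -22)
K(U) = -7 (K(U) = 8 - (3*5 + 0) = 8 - (15 + 0) = 8 - 1*15 = 8 - 15 = -7)
76*K(Z(1, B)) = 76*(-7) = -532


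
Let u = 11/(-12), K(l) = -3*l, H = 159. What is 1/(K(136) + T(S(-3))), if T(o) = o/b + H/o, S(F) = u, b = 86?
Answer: -11352/6600793 ≈ -0.0017198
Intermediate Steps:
u = -11/12 (u = 11*(-1/12) = -11/12 ≈ -0.91667)
S(F) = -11/12
T(o) = 159/o + o/86 (T(o) = o/86 + 159/o = 159/o + o/86)
1/(K(136) + T(S(-3))) = 1/(-3*136 + (159/(-11/12) + (1/86)*(-11/12))) = 1/(-408 + (159*(-12/11) - 11/1032)) = 1/(-408 + (-1908/11 - 11/1032)) = 1/(-408 - 1969177/11352) = 1/(-6600793/11352) = -11352/6600793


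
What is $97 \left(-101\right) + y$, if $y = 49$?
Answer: $-9748$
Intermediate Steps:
$97 \left(-101\right) + y = 97 \left(-101\right) + 49 = -9797 + 49 = -9748$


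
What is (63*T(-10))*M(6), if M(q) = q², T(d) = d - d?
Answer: 0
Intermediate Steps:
T(d) = 0
(63*T(-10))*M(6) = (63*0)*6² = 0*36 = 0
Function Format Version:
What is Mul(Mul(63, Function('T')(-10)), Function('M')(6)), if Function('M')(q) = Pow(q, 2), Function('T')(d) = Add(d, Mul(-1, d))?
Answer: 0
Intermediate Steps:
Function('T')(d) = 0
Mul(Mul(63, Function('T')(-10)), Function('M')(6)) = Mul(Mul(63, 0), Pow(6, 2)) = Mul(0, 36) = 0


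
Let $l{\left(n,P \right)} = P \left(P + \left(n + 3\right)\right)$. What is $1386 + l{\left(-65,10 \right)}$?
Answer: $866$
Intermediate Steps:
$l{\left(n,P \right)} = P \left(3 + P + n\right)$ ($l{\left(n,P \right)} = P \left(P + \left(3 + n\right)\right) = P \left(3 + P + n\right)$)
$1386 + l{\left(-65,10 \right)} = 1386 + 10 \left(3 + 10 - 65\right) = 1386 + 10 \left(-52\right) = 1386 - 520 = 866$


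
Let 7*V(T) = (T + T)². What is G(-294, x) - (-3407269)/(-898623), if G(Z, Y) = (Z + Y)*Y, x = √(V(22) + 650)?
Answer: 5804617895/6290361 - 42*√45402 ≈ -8026.5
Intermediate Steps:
V(T) = 4*T²/7 (V(T) = (T + T)²/7 = (2*T)²/7 = (4*T²)/7 = 4*T²/7)
x = √45402/7 (x = √((4/7)*22² + 650) = √((4/7)*484 + 650) = √(1936/7 + 650) = √(6486/7) = √45402/7 ≈ 30.440)
G(Z, Y) = Y*(Y + Z) (G(Z, Y) = (Y + Z)*Y = Y*(Y + Z))
G(-294, x) - (-3407269)/(-898623) = (√45402/7)*(√45402/7 - 294) - (-3407269)/(-898623) = (√45402/7)*(-294 + √45402/7) - (-3407269)*(-1)/898623 = √45402*(-294 + √45402/7)/7 - 1*3407269/898623 = √45402*(-294 + √45402/7)/7 - 3407269/898623 = -3407269/898623 + √45402*(-294 + √45402/7)/7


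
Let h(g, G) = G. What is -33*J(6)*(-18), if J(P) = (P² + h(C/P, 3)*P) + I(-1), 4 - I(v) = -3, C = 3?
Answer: 36234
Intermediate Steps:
I(v) = 7 (I(v) = 4 - 1*(-3) = 4 + 3 = 7)
J(P) = 7 + P² + 3*P (J(P) = (P² + 3*P) + 7 = 7 + P² + 3*P)
-33*J(6)*(-18) = -33*(7 + 6² + 3*6)*(-18) = -33*(7 + 36 + 18)*(-18) = -33*61*(-18) = -2013*(-18) = 36234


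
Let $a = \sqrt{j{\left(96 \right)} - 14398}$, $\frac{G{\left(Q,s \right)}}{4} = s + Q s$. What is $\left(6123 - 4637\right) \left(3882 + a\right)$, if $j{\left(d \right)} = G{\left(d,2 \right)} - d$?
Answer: $5768652 + 28234 i \sqrt{38} \approx 5.7687 \cdot 10^{6} + 1.7405 \cdot 10^{5} i$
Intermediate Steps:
$G{\left(Q,s \right)} = 4 s + 4 Q s$ ($G{\left(Q,s \right)} = 4 \left(s + Q s\right) = 4 s + 4 Q s$)
$j{\left(d \right)} = 8 + 7 d$ ($j{\left(d \right)} = 4 \cdot 2 \left(1 + d\right) - d = \left(8 + 8 d\right) - d = 8 + 7 d$)
$a = 19 i \sqrt{38}$ ($a = \sqrt{\left(8 + 7 \cdot 96\right) - 14398} = \sqrt{\left(8 + 672\right) - 14398} = \sqrt{680 - 14398} = \sqrt{-13718} = 19 i \sqrt{38} \approx 117.12 i$)
$\left(6123 - 4637\right) \left(3882 + a\right) = \left(6123 - 4637\right) \left(3882 + 19 i \sqrt{38}\right) = 1486 \left(3882 + 19 i \sqrt{38}\right) = 5768652 + 28234 i \sqrt{38}$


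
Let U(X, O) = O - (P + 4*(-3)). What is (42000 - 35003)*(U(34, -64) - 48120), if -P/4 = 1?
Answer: -337031496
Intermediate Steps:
P = -4 (P = -4*1 = -4)
U(X, O) = 16 + O (U(X, O) = O - (-4 + 4*(-3)) = O - (-4 - 12) = O - 1*(-16) = O + 16 = 16 + O)
(42000 - 35003)*(U(34, -64) - 48120) = (42000 - 35003)*((16 - 64) - 48120) = 6997*(-48 - 48120) = 6997*(-48168) = -337031496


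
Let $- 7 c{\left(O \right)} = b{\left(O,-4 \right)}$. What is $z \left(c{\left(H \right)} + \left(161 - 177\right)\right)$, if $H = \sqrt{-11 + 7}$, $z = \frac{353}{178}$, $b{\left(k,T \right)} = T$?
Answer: $- \frac{19062}{623} \approx -30.597$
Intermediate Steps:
$z = \frac{353}{178}$ ($z = 353 \cdot \frac{1}{178} = \frac{353}{178} \approx 1.9831$)
$H = 2 i$ ($H = \sqrt{-4} = 2 i \approx 2.0 i$)
$c{\left(O \right)} = \frac{4}{7}$ ($c{\left(O \right)} = \left(- \frac{1}{7}\right) \left(-4\right) = \frac{4}{7}$)
$z \left(c{\left(H \right)} + \left(161 - 177\right)\right) = \frac{353 \left(\frac{4}{7} + \left(161 - 177\right)\right)}{178} = \frac{353 \left(\frac{4}{7} - 16\right)}{178} = \frac{353}{178} \left(- \frac{108}{7}\right) = - \frac{19062}{623}$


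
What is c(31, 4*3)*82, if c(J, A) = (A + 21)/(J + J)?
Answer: 1353/31 ≈ 43.645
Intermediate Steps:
c(J, A) = (21 + A)/(2*J) (c(J, A) = (21 + A)/((2*J)) = (21 + A)*(1/(2*J)) = (21 + A)/(2*J))
c(31, 4*3)*82 = ((½)*(21 + 4*3)/31)*82 = ((½)*(1/31)*(21 + 12))*82 = ((½)*(1/31)*33)*82 = (33/62)*82 = 1353/31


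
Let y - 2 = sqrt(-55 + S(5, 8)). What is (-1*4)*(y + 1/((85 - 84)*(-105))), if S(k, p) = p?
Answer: -836/105 - 4*I*sqrt(47) ≈ -7.9619 - 27.423*I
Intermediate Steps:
y = 2 + I*sqrt(47) (y = 2 + sqrt(-55 + 8) = 2 + sqrt(-47) = 2 + I*sqrt(47) ≈ 2.0 + 6.8557*I)
(-1*4)*(y + 1/((85 - 84)*(-105))) = (-1*4)*((2 + I*sqrt(47)) + 1/((85 - 84)*(-105))) = -4*((2 + I*sqrt(47)) - 1/105/1) = -4*((2 + I*sqrt(47)) + 1*(-1/105)) = -4*((2 + I*sqrt(47)) - 1/105) = -4*(209/105 + I*sqrt(47)) = -836/105 - 4*I*sqrt(47)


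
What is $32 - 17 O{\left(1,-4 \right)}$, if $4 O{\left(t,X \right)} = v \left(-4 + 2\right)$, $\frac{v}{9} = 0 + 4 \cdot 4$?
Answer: $1256$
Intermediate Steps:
$v = 144$ ($v = 9 \left(0 + 4 \cdot 4\right) = 9 \left(0 + 16\right) = 9 \cdot 16 = 144$)
$O{\left(t,X \right)} = -72$ ($O{\left(t,X \right)} = \frac{144 \left(-4 + 2\right)}{4} = \frac{144 \left(-2\right)}{4} = \frac{1}{4} \left(-288\right) = -72$)
$32 - 17 O{\left(1,-4 \right)} = 32 - -1224 = 32 + 1224 = 1256$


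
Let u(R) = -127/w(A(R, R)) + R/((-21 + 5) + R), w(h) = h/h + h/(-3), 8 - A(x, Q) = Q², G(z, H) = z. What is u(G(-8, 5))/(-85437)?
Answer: 1084/15122349 ≈ 7.1682e-5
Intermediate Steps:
A(x, Q) = 8 - Q²
w(h) = 1 - h/3 (w(h) = 1 + h*(-⅓) = 1 - h/3)
u(R) = -127/(-5/3 + R²/3) + R/(-16 + R) (u(R) = -127/(1 - (8 - R²)/3) + R/((-21 + 5) + R) = -127/(1 + (-8/3 + R²/3)) + R/(-16 + R) = -127/(-5/3 + R²/3) + R/(-16 + R))
u(G(-8, 5))/(-85437) = ((-6096 + 381*(-8) - 8*(5 - 1*(-8)²))/((-16 - 8)*(5 - 1*(-8)²)))/(-85437) = ((-6096 - 3048 - 8*(5 - 1*64))/((-24)*(5 - 1*64)))*(-1/85437) = -(-6096 - 3048 - 8*(5 - 64))/(24*(5 - 64))*(-1/85437) = -1/24*(-6096 - 3048 - 8*(-59))/(-59)*(-1/85437) = -1/24*(-1/59)*(-6096 - 3048 + 472)*(-1/85437) = -1/24*(-1/59)*(-8672)*(-1/85437) = -1084/177*(-1/85437) = 1084/15122349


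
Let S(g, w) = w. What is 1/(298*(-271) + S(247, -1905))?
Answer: -1/82663 ≈ -1.2097e-5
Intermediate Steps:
1/(298*(-271) + S(247, -1905)) = 1/(298*(-271) - 1905) = 1/(-80758 - 1905) = 1/(-82663) = -1/82663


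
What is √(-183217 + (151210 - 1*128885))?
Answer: 2*I*√40223 ≈ 401.11*I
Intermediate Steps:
√(-183217 + (151210 - 1*128885)) = √(-183217 + (151210 - 128885)) = √(-183217 + 22325) = √(-160892) = 2*I*√40223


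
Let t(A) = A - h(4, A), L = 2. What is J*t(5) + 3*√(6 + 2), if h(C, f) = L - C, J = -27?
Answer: -189 + 6*√2 ≈ -180.51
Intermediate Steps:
h(C, f) = 2 - C
t(A) = 2 + A (t(A) = A - (2 - 1*4) = A - (2 - 4) = A - 1*(-2) = A + 2 = 2 + A)
J*t(5) + 3*√(6 + 2) = -27*(2 + 5) + 3*√(6 + 2) = -27*7 + 3*√8 = -189 + 3*(2*√2) = -189 + 6*√2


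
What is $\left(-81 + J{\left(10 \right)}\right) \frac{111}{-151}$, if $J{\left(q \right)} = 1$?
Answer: $\frac{8880}{151} \approx 58.808$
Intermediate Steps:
$\left(-81 + J{\left(10 \right)}\right) \frac{111}{-151} = \left(-81 + 1\right) \frac{111}{-151} = - 80 \cdot 111 \left(- \frac{1}{151}\right) = \left(-80\right) \left(- \frac{111}{151}\right) = \frac{8880}{151}$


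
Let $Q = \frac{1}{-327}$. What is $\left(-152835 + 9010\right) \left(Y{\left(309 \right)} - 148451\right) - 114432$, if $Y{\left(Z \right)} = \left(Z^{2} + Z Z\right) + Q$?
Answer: $- \frac{1999362551464}{327} \approx -6.1143 \cdot 10^{9}$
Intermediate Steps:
$Q = - \frac{1}{327} \approx -0.0030581$
$Y{\left(Z \right)} = - \frac{1}{327} + 2 Z^{2}$ ($Y{\left(Z \right)} = \left(Z^{2} + Z Z\right) - \frac{1}{327} = \left(Z^{2} + Z^{2}\right) - \frac{1}{327} = 2 Z^{2} - \frac{1}{327} = - \frac{1}{327} + 2 Z^{2}$)
$\left(-152835 + 9010\right) \left(Y{\left(309 \right)} - 148451\right) - 114432 = \left(-152835 + 9010\right) \left(\left(- \frac{1}{327} + 2 \cdot 309^{2}\right) - 148451\right) - 114432 = - 143825 \left(\left(- \frac{1}{327} + 2 \cdot 95481\right) - 148451\right) - 114432 = - 143825 \left(\left(- \frac{1}{327} + 190962\right) - 148451\right) - 114432 = - 143825 \left(\frac{62444573}{327} - 148451\right) - 114432 = \left(-143825\right) \frac{13901096}{327} - 114432 = - \frac{1999325132200}{327} - 114432 = - \frac{1999362551464}{327}$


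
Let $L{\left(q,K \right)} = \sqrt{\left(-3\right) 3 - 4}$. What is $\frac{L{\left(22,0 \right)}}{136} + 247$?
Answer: $247 + \frac{i \sqrt{13}}{136} \approx 247.0 + 0.026511 i$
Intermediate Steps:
$L{\left(q,K \right)} = i \sqrt{13}$ ($L{\left(q,K \right)} = \sqrt{-9 - 4} = \sqrt{-13} = i \sqrt{13}$)
$\frac{L{\left(22,0 \right)}}{136} + 247 = \frac{i \sqrt{13}}{136} + 247 = 247 + \frac{i \sqrt{13}}{136}$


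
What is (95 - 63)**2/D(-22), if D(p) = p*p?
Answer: 256/121 ≈ 2.1157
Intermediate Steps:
D(p) = p**2
(95 - 63)**2/D(-22) = (95 - 63)**2/((-22)**2) = 32**2/484 = 1024*(1/484) = 256/121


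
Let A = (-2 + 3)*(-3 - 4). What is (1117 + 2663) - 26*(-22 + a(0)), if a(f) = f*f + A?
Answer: 4534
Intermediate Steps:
A = -7 (A = 1*(-7) = -7)
a(f) = -7 + f² (a(f) = f*f - 7 = f² - 7 = -7 + f²)
(1117 + 2663) - 26*(-22 + a(0)) = (1117 + 2663) - 26*(-22 + (-7 + 0²)) = 3780 - 26*(-22 + (-7 + 0)) = 3780 - 26*(-22 - 7) = 3780 - 26*(-29) = 3780 + 754 = 4534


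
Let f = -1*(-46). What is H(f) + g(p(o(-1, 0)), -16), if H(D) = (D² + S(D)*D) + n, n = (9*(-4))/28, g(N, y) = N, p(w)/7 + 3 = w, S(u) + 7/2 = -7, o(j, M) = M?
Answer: 11275/7 ≈ 1610.7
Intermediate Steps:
S(u) = -21/2 (S(u) = -7/2 - 7 = -21/2)
p(w) = -21 + 7*w
f = 46
n = -9/7 (n = -36*1/28 = -9/7 ≈ -1.2857)
H(D) = -9/7 + D² - 21*D/2 (H(D) = (D² - 21*D/2) - 9/7 = -9/7 + D² - 21*D/2)
H(f) + g(p(o(-1, 0)), -16) = (-9/7 + 46² - 21/2*46) + (-21 + 7*0) = (-9/7 + 2116 - 483) + (-21 + 0) = 11422/7 - 21 = 11275/7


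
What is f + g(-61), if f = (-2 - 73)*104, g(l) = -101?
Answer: -7901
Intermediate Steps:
f = -7800 (f = -75*104 = -7800)
f + g(-61) = -7800 - 101 = -7901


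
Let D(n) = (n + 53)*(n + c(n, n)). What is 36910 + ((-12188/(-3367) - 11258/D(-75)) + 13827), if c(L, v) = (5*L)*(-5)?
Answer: 3382723559443/66666600 ≈ 50741.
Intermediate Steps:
c(L, v) = -25*L
D(n) = -24*n*(53 + n) (D(n) = (n + 53)*(n - 25*n) = (53 + n)*(-24*n) = -24*n*(53 + n))
36910 + ((-12188/(-3367) - 11258/D(-75)) + 13827) = 36910 + ((-12188/(-3367) - 11258*(-1/(1800*(-53 - 1*(-75))))) + 13827) = 36910 + ((-12188*(-1/3367) - 11258*(-1/(1800*(-53 + 75)))) + 13827) = 36910 + ((12188/3367 - 11258/(24*(-75)*22)) + 13827) = 36910 + ((12188/3367 - 11258/(-39600)) + 13827) = 36910 + ((12188/3367 - 11258*(-1/39600)) + 13827) = 36910 + ((12188/3367 + 5629/19800) + 13827) = 36910 + (260275243/66666600 + 13827) = 36910 + 922059353443/66666600 = 3382723559443/66666600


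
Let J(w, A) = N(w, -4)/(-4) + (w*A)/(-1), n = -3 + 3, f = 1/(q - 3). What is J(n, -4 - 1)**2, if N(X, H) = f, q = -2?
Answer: 1/400 ≈ 0.0025000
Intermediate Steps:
f = -1/5 (f = 1/(-2 - 3) = 1/(-5) = -1/5 ≈ -0.20000)
N(X, H) = -1/5
n = 0
J(w, A) = 1/20 - A*w (J(w, A) = -1/5/(-4) + (w*A)/(-1) = -1/5*(-1/4) + (A*w)*(-1) = 1/20 - A*w)
J(n, -4 - 1)**2 = (1/20 - 1*(-4 - 1)*0)**2 = (1/20 - 1*(-5)*0)**2 = (1/20 + 0)**2 = (1/20)**2 = 1/400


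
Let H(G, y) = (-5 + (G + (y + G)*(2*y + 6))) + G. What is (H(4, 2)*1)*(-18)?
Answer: -1134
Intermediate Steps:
H(G, y) = -5 + 2*G + (6 + 2*y)*(G + y) (H(G, y) = (-5 + (G + (G + y)*(6 + 2*y))) + G = (-5 + (G + (6 + 2*y)*(G + y))) + G = (-5 + G + (6 + 2*y)*(G + y)) + G = -5 + 2*G + (6 + 2*y)*(G + y))
(H(4, 2)*1)*(-18) = ((-5 + 2*2² + 6*2 + 8*4 + 2*4*2)*1)*(-18) = ((-5 + 2*4 + 12 + 32 + 16)*1)*(-18) = ((-5 + 8 + 12 + 32 + 16)*1)*(-18) = (63*1)*(-18) = 63*(-18) = -1134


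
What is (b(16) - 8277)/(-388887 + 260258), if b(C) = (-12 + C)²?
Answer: 8261/128629 ≈ 0.064223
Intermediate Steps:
(b(16) - 8277)/(-388887 + 260258) = ((-12 + 16)² - 8277)/(-388887 + 260258) = (4² - 8277)/(-128629) = (16 - 8277)*(-1/128629) = -8261*(-1/128629) = 8261/128629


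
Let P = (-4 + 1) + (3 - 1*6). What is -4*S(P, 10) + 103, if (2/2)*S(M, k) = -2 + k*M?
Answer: 351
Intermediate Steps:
P = -6 (P = -3 + (3 - 6) = -3 - 3 = -6)
S(M, k) = -2 + M*k (S(M, k) = -2 + k*M = -2 + M*k)
-4*S(P, 10) + 103 = -4*(-2 - 6*10) + 103 = -4*(-2 - 60) + 103 = -4*(-62) + 103 = 248 + 103 = 351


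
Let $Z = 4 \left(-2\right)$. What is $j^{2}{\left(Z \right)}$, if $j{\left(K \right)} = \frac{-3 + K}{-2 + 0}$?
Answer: $\frac{121}{4} \approx 30.25$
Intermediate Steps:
$Z = -8$
$j{\left(K \right)} = \frac{3}{2} - \frac{K}{2}$ ($j{\left(K \right)} = \frac{-3 + K}{-2} = \left(-3 + K\right) \left(- \frac{1}{2}\right) = \frac{3}{2} - \frac{K}{2}$)
$j^{2}{\left(Z \right)} = \left(\frac{3}{2} - -4\right)^{2} = \left(\frac{3}{2} + 4\right)^{2} = \left(\frac{11}{2}\right)^{2} = \frac{121}{4}$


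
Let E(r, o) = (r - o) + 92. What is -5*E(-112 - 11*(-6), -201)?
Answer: -1235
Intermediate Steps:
E(r, o) = 92 + r - o
-5*E(-112 - 11*(-6), -201) = -5*(92 + (-112 - 11*(-6)) - 1*(-201)) = -5*(92 + (-112 - 1*(-66)) + 201) = -5*(92 + (-112 + 66) + 201) = -5*(92 - 46 + 201) = -5*247 = -1235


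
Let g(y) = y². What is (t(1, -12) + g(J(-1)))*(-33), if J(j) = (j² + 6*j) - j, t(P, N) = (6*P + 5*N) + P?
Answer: 1221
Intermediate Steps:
t(P, N) = 5*N + 7*P (t(P, N) = (5*N + 6*P) + P = 5*N + 7*P)
J(j) = j² + 5*j
(t(1, -12) + g(J(-1)))*(-33) = ((5*(-12) + 7*1) + (-(5 - 1))²)*(-33) = ((-60 + 7) + (-1*4)²)*(-33) = (-53 + (-4)²)*(-33) = (-53 + 16)*(-33) = -37*(-33) = 1221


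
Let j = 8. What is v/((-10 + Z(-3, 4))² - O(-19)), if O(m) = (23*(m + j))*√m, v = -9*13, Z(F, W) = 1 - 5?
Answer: -22932/1254587 + 29601*I*√19/1254587 ≈ -0.018279 + 0.10284*I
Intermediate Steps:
Z(F, W) = -4
v = -117
O(m) = √m*(184 + 23*m) (O(m) = (23*(m + 8))*√m = (23*(8 + m))*√m = (184 + 23*m)*√m = √m*(184 + 23*m))
v/((-10 + Z(-3, 4))² - O(-19)) = -117/((-10 - 4)² - 23*√(-19)*(8 - 19)) = -117/((-14)² - 23*I*√19*(-11)) = -117/(196 - (-253)*I*√19) = -117/(196 + 253*I*√19)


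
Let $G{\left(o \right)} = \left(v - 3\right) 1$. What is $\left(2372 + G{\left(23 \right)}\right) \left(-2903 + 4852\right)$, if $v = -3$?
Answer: $4611334$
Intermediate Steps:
$G{\left(o \right)} = -6$ ($G{\left(o \right)} = \left(-3 - 3\right) 1 = \left(-6\right) 1 = -6$)
$\left(2372 + G{\left(23 \right)}\right) \left(-2903 + 4852\right) = \left(2372 - 6\right) \left(-2903 + 4852\right) = 2366 \cdot 1949 = 4611334$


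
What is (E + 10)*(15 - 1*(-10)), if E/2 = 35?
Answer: 2000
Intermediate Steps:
E = 70 (E = 2*35 = 70)
(E + 10)*(15 - 1*(-10)) = (70 + 10)*(15 - 1*(-10)) = 80*(15 + 10) = 80*25 = 2000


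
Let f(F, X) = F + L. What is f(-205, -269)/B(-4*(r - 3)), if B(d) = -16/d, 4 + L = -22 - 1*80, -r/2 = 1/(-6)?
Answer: 622/3 ≈ 207.33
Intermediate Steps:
r = ⅓ (r = -2/(-6) = -2*(-⅙) = ⅓ ≈ 0.33333)
L = -106 (L = -4 + (-22 - 1*80) = -4 + (-22 - 80) = -4 - 102 = -106)
f(F, X) = -106 + F (f(F, X) = F - 106 = -106 + F)
f(-205, -269)/B(-4*(r - 3)) = (-106 - 205)/((-16*(-1/(4*(⅓ - 3))))) = -311/((-16/((-4*(-8/3))))) = -311/((-16/32/3)) = -311/((-16*3/32)) = -311/(-3/2) = -311*(-⅔) = 622/3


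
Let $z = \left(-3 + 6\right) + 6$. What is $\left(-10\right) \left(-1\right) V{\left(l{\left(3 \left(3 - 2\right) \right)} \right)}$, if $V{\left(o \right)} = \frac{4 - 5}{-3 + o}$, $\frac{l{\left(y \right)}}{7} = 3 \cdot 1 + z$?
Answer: $- \frac{10}{81} \approx -0.12346$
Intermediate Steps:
$z = 9$ ($z = 3 + 6 = 9$)
$l{\left(y \right)} = 84$ ($l{\left(y \right)} = 7 \left(3 \cdot 1 + 9\right) = 7 \left(3 + 9\right) = 7 \cdot 12 = 84$)
$V{\left(o \right)} = - \frac{1}{-3 + o}$
$\left(-10\right) \left(-1\right) V{\left(l{\left(3 \left(3 - 2\right) \right)} \right)} = \left(-10\right) \left(-1\right) \left(- \frac{1}{-3 + 84}\right) = 10 \left(- \frac{1}{81}\right) = - \frac{10}{81}$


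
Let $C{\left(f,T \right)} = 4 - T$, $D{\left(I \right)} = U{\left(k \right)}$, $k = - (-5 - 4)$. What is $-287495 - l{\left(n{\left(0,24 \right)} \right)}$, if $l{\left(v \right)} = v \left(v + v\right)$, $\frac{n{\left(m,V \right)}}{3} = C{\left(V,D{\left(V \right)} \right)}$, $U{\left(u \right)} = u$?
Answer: $-287945$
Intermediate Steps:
$k = 9$ ($k = \left(-1\right) \left(-9\right) = 9$)
$D{\left(I \right)} = 9$
$n{\left(m,V \right)} = -15$ ($n{\left(m,V \right)} = 3 \left(4 - 9\right) = 3 \left(-5\right) = -15$)
$l{\left(v \right)} = 2 v^{2}$ ($l{\left(v \right)} = v 2 v = 2 v^{2}$)
$-287495 - l{\left(n{\left(0,24 \right)} \right)} = -287495 - 2 \left(-15\right)^{2} = -287495 - 2 \cdot 225 = -287495 - 450 = -287945$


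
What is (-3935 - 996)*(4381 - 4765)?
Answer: 1893504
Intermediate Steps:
(-3935 - 996)*(4381 - 4765) = -4931*(-384) = 1893504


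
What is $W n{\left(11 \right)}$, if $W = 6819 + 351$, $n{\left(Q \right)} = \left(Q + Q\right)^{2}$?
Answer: $3470280$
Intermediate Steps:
$n{\left(Q \right)} = 4 Q^{2}$ ($n{\left(Q \right)} = \left(2 Q\right)^{2} = 4 Q^{2}$)
$W = 7170$
$W n{\left(11 \right)} = 7170 \cdot 4 \cdot 11^{2} = 7170 \cdot 4 \cdot 121 = 7170 \cdot 484 = 3470280$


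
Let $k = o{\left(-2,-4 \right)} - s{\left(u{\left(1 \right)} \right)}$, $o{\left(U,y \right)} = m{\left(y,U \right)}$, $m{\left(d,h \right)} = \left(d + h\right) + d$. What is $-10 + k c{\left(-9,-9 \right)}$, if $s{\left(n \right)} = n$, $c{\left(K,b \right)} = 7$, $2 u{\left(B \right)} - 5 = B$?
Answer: $-101$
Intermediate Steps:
$m{\left(d,h \right)} = h + 2 d$
$o{\left(U,y \right)} = U + 2 y$
$u{\left(B \right)} = \frac{5}{2} + \frac{B}{2}$
$k = -13$ ($k = \left(-2 + 2 \left(-4\right)\right) - \left(\frac{5}{2} + \frac{1}{2} \cdot 1\right) = \left(-2 - 8\right) - \left(\frac{5}{2} + \frac{1}{2}\right) = -10 - 3 = -13$)
$-10 + k c{\left(-9,-9 \right)} = -10 - 91 = -101$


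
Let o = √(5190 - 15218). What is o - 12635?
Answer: -12635 + 2*I*√2507 ≈ -12635.0 + 100.14*I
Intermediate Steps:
o = 2*I*√2507 (o = √(-10028) = 2*I*√2507 ≈ 100.14*I)
o - 12635 = 2*I*√2507 - 12635 = -12635 + 2*I*√2507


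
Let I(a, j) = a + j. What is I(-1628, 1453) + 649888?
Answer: 649713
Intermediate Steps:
I(-1628, 1453) + 649888 = (-1628 + 1453) + 649888 = -175 + 649888 = 649713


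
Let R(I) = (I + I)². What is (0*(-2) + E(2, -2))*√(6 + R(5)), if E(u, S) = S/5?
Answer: -2*√106/5 ≈ -4.1183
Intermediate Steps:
E(u, S) = S/5 (E(u, S) = S*(⅕) = S/5)
R(I) = 4*I² (R(I) = (2*I)² = 4*I²)
(0*(-2) + E(2, -2))*√(6 + R(5)) = (0*(-2) + (⅕)*(-2))*√(6 + 4*5²) = (0 - ⅖)*√(6 + 4*25) = -2*√(6 + 100)/5 = -2*√106/5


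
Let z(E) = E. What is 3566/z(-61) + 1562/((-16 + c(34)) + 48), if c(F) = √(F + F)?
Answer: -90018/14579 - 781*√17/239 ≈ -19.648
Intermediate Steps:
c(F) = √2*√F (c(F) = √(2*F) = √2*√F)
3566/z(-61) + 1562/((-16 + c(34)) + 48) = 3566/(-61) + 1562/((-16 + √2*√34) + 48) = 3566*(-1/61) + 1562/((-16 + 2*√17) + 48) = -3566/61 + 1562/(32 + 2*√17)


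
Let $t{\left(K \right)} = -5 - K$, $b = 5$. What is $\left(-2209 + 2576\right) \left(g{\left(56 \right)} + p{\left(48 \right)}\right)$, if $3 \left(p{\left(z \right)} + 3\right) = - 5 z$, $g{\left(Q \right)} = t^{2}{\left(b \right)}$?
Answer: $6239$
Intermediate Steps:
$g{\left(Q \right)} = 100$ ($g{\left(Q \right)} = \left(-5 - 5\right)^{2} = \left(-10\right)^{2} = 100$)
$p{\left(z \right)} = -3 - \frac{5 z}{3}$ ($p{\left(z \right)} = -3 + \frac{\left(-5\right) z}{3} = -3 - \frac{5 z}{3}$)
$\left(-2209 + 2576\right) \left(g{\left(56 \right)} + p{\left(48 \right)}\right) = \left(-2209 + 2576\right) \left(100 - 83\right) = 367 \left(100 - 83\right) = 367 \cdot 17 = 6239$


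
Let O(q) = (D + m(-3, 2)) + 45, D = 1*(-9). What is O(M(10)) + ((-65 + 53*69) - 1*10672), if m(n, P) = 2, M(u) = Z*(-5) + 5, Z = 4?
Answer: -7042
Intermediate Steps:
M(u) = -15 (M(u) = 4*(-5) + 5 = -20 + 5 = -15)
D = -9
O(q) = 38 (O(q) = (-9 + 2) + 45 = -7 + 45 = 38)
O(M(10)) + ((-65 + 53*69) - 1*10672) = 38 + ((-65 + 53*69) - 1*10672) = 38 + ((-65 + 3657) - 10672) = 38 + (3592 - 10672) = 38 - 7080 = -7042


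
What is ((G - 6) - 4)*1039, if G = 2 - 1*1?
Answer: -9351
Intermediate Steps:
G = 1 (G = 2 - 1 = 1)
((G - 6) - 4)*1039 = ((1 - 6) - 4)*1039 = (-5 - 4)*1039 = -9*1039 = -9351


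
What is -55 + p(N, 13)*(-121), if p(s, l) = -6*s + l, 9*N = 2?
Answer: -4400/3 ≈ -1466.7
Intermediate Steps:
N = 2/9 (N = (⅑)*2 = 2/9 ≈ 0.22222)
p(s, l) = l - 6*s
-55 + p(N, 13)*(-121) = -55 + (13 - 6*2/9)*(-121) = -55 + (13 - 4/3)*(-121) = -55 + (35/3)*(-121) = -55 - 4235/3 = -4400/3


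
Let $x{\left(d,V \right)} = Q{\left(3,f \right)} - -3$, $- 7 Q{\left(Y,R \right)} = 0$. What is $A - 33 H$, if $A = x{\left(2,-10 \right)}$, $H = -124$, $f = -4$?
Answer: $4095$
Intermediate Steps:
$Q{\left(Y,R \right)} = 0$ ($Q{\left(Y,R \right)} = \left(- \frac{1}{7}\right) 0 = 0$)
$x{\left(d,V \right)} = 3$ ($x{\left(d,V \right)} = 0 - -3 = 0 + 3 = 3$)
$A = 3$
$A - 33 H = 3 - -4092 = 3 + 4092 = 4095$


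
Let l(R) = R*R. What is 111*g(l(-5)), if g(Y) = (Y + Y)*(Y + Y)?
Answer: 277500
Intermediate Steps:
l(R) = R²
g(Y) = 4*Y² (g(Y) = (2*Y)*(2*Y) = 4*Y²)
111*g(l(-5)) = 111*(4*((-5)²)²) = 111*(4*25²) = 111*(4*625) = 111*2500 = 277500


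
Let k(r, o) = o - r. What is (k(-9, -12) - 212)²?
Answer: 46225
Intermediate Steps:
(k(-9, -12) - 212)² = ((-12 - 1*(-9)) - 212)² = ((-12 + 9) - 212)² = (-3 - 212)² = (-215)² = 46225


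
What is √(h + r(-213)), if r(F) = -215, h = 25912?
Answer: √25697 ≈ 160.30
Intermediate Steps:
√(h + r(-213)) = √(25912 - 215) = √25697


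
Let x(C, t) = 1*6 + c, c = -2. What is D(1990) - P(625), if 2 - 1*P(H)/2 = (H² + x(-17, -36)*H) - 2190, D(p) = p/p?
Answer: 781867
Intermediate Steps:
x(C, t) = 4 (x(C, t) = 1*6 - 2 = 6 - 2 = 4)
D(p) = 1
P(H) = 4384 - 8*H - 2*H² (P(H) = 4 - 2*((H² + 4*H) - 2190) = 4 - 2*(-2190 + H² + 4*H) = 4 + (4380 - 8*H - 2*H²) = 4384 - 8*H - 2*H²)
D(1990) - P(625) = 1 - (4384 - 8*625 - 2*625²) = 1 - (4384 - 5000 - 2*390625) = 1 - (4384 - 5000 - 781250) = 1 - 1*(-781866) = 1 + 781866 = 781867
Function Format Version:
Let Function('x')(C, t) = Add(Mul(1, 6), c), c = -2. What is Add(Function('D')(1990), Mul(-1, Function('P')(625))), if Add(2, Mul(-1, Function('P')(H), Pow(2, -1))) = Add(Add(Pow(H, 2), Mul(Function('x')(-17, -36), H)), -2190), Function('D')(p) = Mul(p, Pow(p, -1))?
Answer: 781867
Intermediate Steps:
Function('x')(C, t) = 4 (Function('x')(C, t) = Add(Mul(1, 6), -2) = Add(6, -2) = 4)
Function('D')(p) = 1
Function('P')(H) = Add(4384, Mul(-8, H), Mul(-2, Pow(H, 2))) (Function('P')(H) = Add(4, Mul(-2, Add(Add(Pow(H, 2), Mul(4, H)), -2190))) = Add(4, Mul(-2, Add(-2190, Pow(H, 2), Mul(4, H)))) = Add(4, Add(4380, Mul(-8, H), Mul(-2, Pow(H, 2)))) = Add(4384, Mul(-8, H), Mul(-2, Pow(H, 2))))
Add(Function('D')(1990), Mul(-1, Function('P')(625))) = Add(1, Mul(-1, Add(4384, Mul(-8, 625), Mul(-2, Pow(625, 2))))) = Add(1, Mul(-1, Add(4384, -5000, Mul(-2, 390625)))) = Add(1, Mul(-1, Add(4384, -5000, -781250))) = Add(1, Mul(-1, -781866)) = Add(1, 781866) = 781867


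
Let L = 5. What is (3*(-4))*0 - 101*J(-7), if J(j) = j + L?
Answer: 202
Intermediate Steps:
J(j) = 5 + j (J(j) = j + 5 = 5 + j)
(3*(-4))*0 - 101*J(-7) = (3*(-4))*0 - 101*(5 - 7) = -12*0 - 101*(-2) = 0 + 202 = 202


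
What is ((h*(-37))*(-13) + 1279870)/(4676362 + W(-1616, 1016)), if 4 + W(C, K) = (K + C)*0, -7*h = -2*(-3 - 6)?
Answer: 4475216/16367253 ≈ 0.27343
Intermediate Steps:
h = -18/7 (h = -(-2)*(-3 - 6)/7 = -(-2)*(-9)/7 = -1/7*18 = -18/7 ≈ -2.5714)
W(C, K) = -4 (W(C, K) = -4 + (K + C)*0 = -4 + (C + K)*0 = -4 + 0 = -4)
((h*(-37))*(-13) + 1279870)/(4676362 + W(-1616, 1016)) = (-18/7*(-37)*(-13) + 1279870)/(4676362 - 4) = ((666/7)*(-13) + 1279870)/4676358 = (-8658/7 + 1279870)*(1/4676358) = (8950432/7)*(1/4676358) = 4475216/16367253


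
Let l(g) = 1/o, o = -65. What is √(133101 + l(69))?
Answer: 2*√140587915/65 ≈ 364.83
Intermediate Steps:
l(g) = -1/65 (l(g) = 1/(-65) = -1/65)
√(133101 + l(69)) = √(133101 - 1/65) = √(8651564/65) = 2*√140587915/65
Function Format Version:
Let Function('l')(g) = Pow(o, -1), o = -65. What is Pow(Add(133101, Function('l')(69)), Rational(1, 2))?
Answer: Mul(Rational(2, 65), Pow(140587915, Rational(1, 2))) ≈ 364.83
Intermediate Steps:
Function('l')(g) = Rational(-1, 65) (Function('l')(g) = Pow(-65, -1) = Rational(-1, 65))
Pow(Add(133101, Function('l')(69)), Rational(1, 2)) = Pow(Add(133101, Rational(-1, 65)), Rational(1, 2)) = Pow(Rational(8651564, 65), Rational(1, 2)) = Mul(Rational(2, 65), Pow(140587915, Rational(1, 2)))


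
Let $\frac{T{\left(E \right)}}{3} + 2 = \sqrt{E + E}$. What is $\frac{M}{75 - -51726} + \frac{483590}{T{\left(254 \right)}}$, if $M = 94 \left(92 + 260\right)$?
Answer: $\frac{4179243353}{6526926} + \frac{241795 \sqrt{127}}{378} \approx 7849.0$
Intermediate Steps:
$M = 33088$ ($M = 94 \cdot 352 = 33088$)
$T{\left(E \right)} = -6 + 3 \sqrt{2} \sqrt{E}$ ($T{\left(E \right)} = -6 + 3 \sqrt{E + E} = -6 + 3 \sqrt{2 E} = -6 + 3 \sqrt{2} \sqrt{E}$)
$\frac{M}{75 - -51726} + \frac{483590}{T{\left(254 \right)}} = \frac{33088}{75 - -51726} + \frac{483590}{-6 + 3 \sqrt{2} \sqrt{254}} = \frac{33088}{75 + 51726} + \frac{483590}{-6 + 6 \sqrt{127}} = \frac{33088}{51801} + \frac{483590}{-6 + 6 \sqrt{127}}$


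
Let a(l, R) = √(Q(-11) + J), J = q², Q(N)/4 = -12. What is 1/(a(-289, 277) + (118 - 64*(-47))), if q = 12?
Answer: 521/1628630 - √6/2442945 ≈ 0.00031890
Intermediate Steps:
Q(N) = -48 (Q(N) = 4*(-12) = -48)
J = 144 (J = 12² = 144)
a(l, R) = 4*√6 (a(l, R) = √(-48 + 144) = √96 = 4*√6)
1/(a(-289, 277) + (118 - 64*(-47))) = 1/(4*√6 + (118 - 64*(-47))) = 1/(4*√6 + (118 + 3008)) = 1/(4*√6 + 3126) = 1/(3126 + 4*√6)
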